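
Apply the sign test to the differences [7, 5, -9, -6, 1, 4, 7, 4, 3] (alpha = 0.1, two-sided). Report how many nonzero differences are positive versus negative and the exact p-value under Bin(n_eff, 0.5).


Step 1: Discard zero differences. Original n = 9; n_eff = number of nonzero differences = 9.
Nonzero differences (with sign): +7, +5, -9, -6, +1, +4, +7, +4, +3
Step 2: Count signs: positive = 7, negative = 2.
Step 3: Under H0: P(positive) = 0.5, so the number of positives S ~ Bin(9, 0.5).
Step 4: Two-sided exact p-value = sum of Bin(9,0.5) probabilities at or below the observed probability = 0.179688.
Step 5: alpha = 0.1. fail to reject H0.

n_eff = 9, pos = 7, neg = 2, p = 0.179688, fail to reject H0.


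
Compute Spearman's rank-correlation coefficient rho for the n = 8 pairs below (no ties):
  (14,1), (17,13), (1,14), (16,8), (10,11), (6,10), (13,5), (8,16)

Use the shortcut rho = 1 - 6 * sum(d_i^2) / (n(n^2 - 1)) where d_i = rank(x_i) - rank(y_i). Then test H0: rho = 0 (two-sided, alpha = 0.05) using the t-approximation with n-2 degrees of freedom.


Step 1: Rank x and y separately (midranks; no ties here).
rank(x): 14->6, 17->8, 1->1, 16->7, 10->4, 6->2, 13->5, 8->3
rank(y): 1->1, 13->6, 14->7, 8->3, 11->5, 10->4, 5->2, 16->8
Step 2: d_i = R_x(i) - R_y(i); compute d_i^2.
  (6-1)^2=25, (8-6)^2=4, (1-7)^2=36, (7-3)^2=16, (4-5)^2=1, (2-4)^2=4, (5-2)^2=9, (3-8)^2=25
sum(d^2) = 120.
Step 3: rho = 1 - 6*120 / (8*(8^2 - 1)) = 1 - 720/504 = -0.428571.
Step 4: Under H0, t = rho * sqrt((n-2)/(1-rho^2)) = -1.1619 ~ t(6).
Step 5: Two-sided p-value from the t-distribution with 6 df = 0.289403.
Step 6: alpha = 0.05. fail to reject H0.

rho = -0.4286, p = 0.289403, fail to reject H0 at alpha = 0.05.


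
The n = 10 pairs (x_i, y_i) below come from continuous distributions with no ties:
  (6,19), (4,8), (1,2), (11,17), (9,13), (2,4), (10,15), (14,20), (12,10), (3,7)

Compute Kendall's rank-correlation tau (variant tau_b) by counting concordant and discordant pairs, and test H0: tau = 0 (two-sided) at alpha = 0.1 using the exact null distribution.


Step 1: Enumerate the 45 unordered pairs (i,j) with i<j and classify each by sign(x_j-x_i) * sign(y_j-y_i).
  (1,2):dx=-2,dy=-11->C; (1,3):dx=-5,dy=-17->C; (1,4):dx=+5,dy=-2->D; (1,5):dx=+3,dy=-6->D
  (1,6):dx=-4,dy=-15->C; (1,7):dx=+4,dy=-4->D; (1,8):dx=+8,dy=+1->C; (1,9):dx=+6,dy=-9->D
  (1,10):dx=-3,dy=-12->C; (2,3):dx=-3,dy=-6->C; (2,4):dx=+7,dy=+9->C; (2,5):dx=+5,dy=+5->C
  (2,6):dx=-2,dy=-4->C; (2,7):dx=+6,dy=+7->C; (2,8):dx=+10,dy=+12->C; (2,9):dx=+8,dy=+2->C
  (2,10):dx=-1,dy=-1->C; (3,4):dx=+10,dy=+15->C; (3,5):dx=+8,dy=+11->C; (3,6):dx=+1,dy=+2->C
  (3,7):dx=+9,dy=+13->C; (3,8):dx=+13,dy=+18->C; (3,9):dx=+11,dy=+8->C; (3,10):dx=+2,dy=+5->C
  (4,5):dx=-2,dy=-4->C; (4,6):dx=-9,dy=-13->C; (4,7):dx=-1,dy=-2->C; (4,8):dx=+3,dy=+3->C
  (4,9):dx=+1,dy=-7->D; (4,10):dx=-8,dy=-10->C; (5,6):dx=-7,dy=-9->C; (5,7):dx=+1,dy=+2->C
  (5,8):dx=+5,dy=+7->C; (5,9):dx=+3,dy=-3->D; (5,10):dx=-6,dy=-6->C; (6,7):dx=+8,dy=+11->C
  (6,8):dx=+12,dy=+16->C; (6,9):dx=+10,dy=+6->C; (6,10):dx=+1,dy=+3->C; (7,8):dx=+4,dy=+5->C
  (7,9):dx=+2,dy=-5->D; (7,10):dx=-7,dy=-8->C; (8,9):dx=-2,dy=-10->C; (8,10):dx=-11,dy=-13->C
  (9,10):dx=-9,dy=-3->C
Step 2: C = 38, D = 7, total pairs = 45.
Step 3: tau = (C - D)/(n(n-1)/2) = (38 - 7)/45 = 0.688889.
Step 4: Exact two-sided p-value (enumerate n! = 3628800 permutations of y under H0): p = 0.004687.
Step 5: alpha = 0.1. reject H0.

tau_b = 0.6889 (C=38, D=7), p = 0.004687, reject H0.


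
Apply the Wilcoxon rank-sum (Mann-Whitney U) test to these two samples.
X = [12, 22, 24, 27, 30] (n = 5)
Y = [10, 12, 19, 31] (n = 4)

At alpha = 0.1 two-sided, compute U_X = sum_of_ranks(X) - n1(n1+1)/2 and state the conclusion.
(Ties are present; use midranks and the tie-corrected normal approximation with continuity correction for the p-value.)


Step 1: Combine and sort all 9 observations; assign midranks.
sorted (value, group): (10,Y), (12,X), (12,Y), (19,Y), (22,X), (24,X), (27,X), (30,X), (31,Y)
ranks: 10->1, 12->2.5, 12->2.5, 19->4, 22->5, 24->6, 27->7, 30->8, 31->9
Step 2: Rank sum for X: R1 = 2.5 + 5 + 6 + 7 + 8 = 28.5.
Step 3: U_X = R1 - n1(n1+1)/2 = 28.5 - 5*6/2 = 28.5 - 15 = 13.5.
       U_Y = n1*n2 - U_X = 20 - 13.5 = 6.5.
Step 4: Ties are present, so use the tie-corrected normal approximation (with continuity correction) for the p-value.
Step 5: p-value = 0.460558; compare to alpha = 0.1. fail to reject H0.

U_X = 13.5, p = 0.460558, fail to reject H0 at alpha = 0.1.


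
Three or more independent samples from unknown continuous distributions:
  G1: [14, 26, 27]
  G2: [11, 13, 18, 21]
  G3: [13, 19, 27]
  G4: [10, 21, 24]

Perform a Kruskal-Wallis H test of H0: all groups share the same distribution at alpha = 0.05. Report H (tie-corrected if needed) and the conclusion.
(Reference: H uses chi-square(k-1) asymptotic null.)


Step 1: Combine all N = 13 observations and assign midranks.
sorted (value, group, rank): (10,G4,1), (11,G2,2), (13,G2,3.5), (13,G3,3.5), (14,G1,5), (18,G2,6), (19,G3,7), (21,G2,8.5), (21,G4,8.5), (24,G4,10), (26,G1,11), (27,G1,12.5), (27,G3,12.5)
Step 2: Sum ranks within each group.
R_1 = 28.5 (n_1 = 3)
R_2 = 20 (n_2 = 4)
R_3 = 23 (n_3 = 3)
R_4 = 19.5 (n_4 = 3)
Step 3: H = 12/(N(N+1)) * sum(R_i^2/n_i) - 3(N+1)
     = 12/(13*14) * (28.5^2/3 + 20^2/4 + 23^2/3 + 19.5^2/3) - 3*14
     = 0.065934 * 673.833 - 42
     = 2.428571.
Step 4: Ties present; correction factor C = 1 - 18/(13^3 - 13) = 0.991758. Corrected H = 2.428571 / 0.991758 = 2.448753.
Step 5: Under H0, H ~ chi^2(3); p-value = 0.484624.
Step 6: alpha = 0.05. fail to reject H0.

H = 2.4488, df = 3, p = 0.484624, fail to reject H0.


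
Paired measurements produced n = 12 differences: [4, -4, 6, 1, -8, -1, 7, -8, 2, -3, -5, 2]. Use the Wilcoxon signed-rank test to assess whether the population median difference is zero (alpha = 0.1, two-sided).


Step 1: Drop any zero differences (none here) and take |d_i|.
|d| = [4, 4, 6, 1, 8, 1, 7, 8, 2, 3, 5, 2]
Step 2: Midrank |d_i| (ties get averaged ranks).
ranks: |4|->6.5, |4|->6.5, |6|->9, |1|->1.5, |8|->11.5, |1|->1.5, |7|->10, |8|->11.5, |2|->3.5, |3|->5, |5|->8, |2|->3.5
Step 3: Attach original signs; sum ranks with positive sign and with negative sign.
W+ = 6.5 + 9 + 1.5 + 10 + 3.5 + 3.5 = 34
W- = 6.5 + 11.5 + 1.5 + 11.5 + 5 + 8 = 44
(Check: W+ + W- = 78 should equal n(n+1)/2 = 78.)
Step 4: Test statistic W = min(W+, W-) = 34.
Step 5: Ties in |d|, so use the tie-corrected normal approximation.
        E[W] = n(n+1)/4 = 12*13/4 = 39.
        Tie groups: |d|=1 (t=2), |d|=2 (t=2), |d|=4 (t=2), |d|=8 (t=2); sum(t^3 - t) = 24.
        Var[W] = n(n+1)(2n+1)/24 - sum(t^3-t)/48 = 3900/24 - 24/48 = 162.
        z = (W - E[W]) / sqrt(Var[W]) = (34 - 39) / 12.7279 = -0.3928.
        Two-sided p = 2*Phi(z) = 0.694440.
Step 6: alpha = 0.1. fail to reject H0.

W+ = 34, W- = 44, W = min = 34, p = 0.694440, fail to reject H0.


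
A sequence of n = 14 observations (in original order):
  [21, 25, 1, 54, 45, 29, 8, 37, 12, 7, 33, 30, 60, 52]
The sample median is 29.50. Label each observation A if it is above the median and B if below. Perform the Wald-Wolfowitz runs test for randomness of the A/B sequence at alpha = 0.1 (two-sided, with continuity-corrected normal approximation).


Step 1: Compute median = 29.50; label A = above, B = below.
Labels in order: BBBAABBABBAAAA  (n_A = 7, n_B = 7)
Step 2: Count runs R = 6.
Step 3: Under H0 (random ordering), E[R] = 2*n_A*n_B/(n_A+n_B) + 1 = 2*7*7/14 + 1 = 8.0000.
        Var[R] = 2*n_A*n_B*(2*n_A*n_B - n_A - n_B) / ((n_A+n_B)^2 * (n_A+n_B-1)) = 8232/2548 = 3.2308.
        SD[R] = 1.7974.
Step 4: Continuity-corrected z = (R + 0.5 - E[R]) / SD[R] = (6 + 0.5 - 8.0000) / 1.7974 = -0.8345.
Step 5: Two-sided p-value via normal approximation = 2*(1 - Phi(|z|)) = 0.403986.
Step 6: alpha = 0.1. fail to reject H0.

R = 6, z = -0.8345, p = 0.403986, fail to reject H0.


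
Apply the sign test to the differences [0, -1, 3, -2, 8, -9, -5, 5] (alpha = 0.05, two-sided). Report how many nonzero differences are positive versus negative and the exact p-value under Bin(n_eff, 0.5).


Step 1: Discard zero differences. Original n = 8; n_eff = number of nonzero differences = 7.
Nonzero differences (with sign): -1, +3, -2, +8, -9, -5, +5
Step 2: Count signs: positive = 3, negative = 4.
Step 3: Under H0: P(positive) = 0.5, so the number of positives S ~ Bin(7, 0.5).
Step 4: Two-sided exact p-value = sum of Bin(7,0.5) probabilities at or below the observed probability = 1.000000.
Step 5: alpha = 0.05. fail to reject H0.

n_eff = 7, pos = 3, neg = 4, p = 1.000000, fail to reject H0.


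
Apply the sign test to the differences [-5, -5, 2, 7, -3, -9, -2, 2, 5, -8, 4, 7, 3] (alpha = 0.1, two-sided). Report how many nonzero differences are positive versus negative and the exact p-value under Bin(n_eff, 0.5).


Step 1: Discard zero differences. Original n = 13; n_eff = number of nonzero differences = 13.
Nonzero differences (with sign): -5, -5, +2, +7, -3, -9, -2, +2, +5, -8, +4, +7, +3
Step 2: Count signs: positive = 7, negative = 6.
Step 3: Under H0: P(positive) = 0.5, so the number of positives S ~ Bin(13, 0.5).
Step 4: Two-sided exact p-value = sum of Bin(13,0.5) probabilities at or below the observed probability = 1.000000.
Step 5: alpha = 0.1. fail to reject H0.

n_eff = 13, pos = 7, neg = 6, p = 1.000000, fail to reject H0.


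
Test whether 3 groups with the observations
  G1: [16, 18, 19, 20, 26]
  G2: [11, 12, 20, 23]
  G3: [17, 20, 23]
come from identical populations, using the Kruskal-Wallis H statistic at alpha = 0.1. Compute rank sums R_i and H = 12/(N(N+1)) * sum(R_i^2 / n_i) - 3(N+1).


Step 1: Combine all N = 12 observations and assign midranks.
sorted (value, group, rank): (11,G2,1), (12,G2,2), (16,G1,3), (17,G3,4), (18,G1,5), (19,G1,6), (20,G1,8), (20,G2,8), (20,G3,8), (23,G2,10.5), (23,G3,10.5), (26,G1,12)
Step 2: Sum ranks within each group.
R_1 = 34 (n_1 = 5)
R_2 = 21.5 (n_2 = 4)
R_3 = 22.5 (n_3 = 3)
Step 3: H = 12/(N(N+1)) * sum(R_i^2/n_i) - 3(N+1)
     = 12/(12*13) * (34^2/5 + 21.5^2/4 + 22.5^2/3) - 3*13
     = 0.076923 * 515.513 - 39
     = 0.654808.
Step 4: Ties present; correction factor C = 1 - 30/(12^3 - 12) = 0.982517. Corrected H = 0.654808 / 0.982517 = 0.666459.
Step 5: Under H0, H ~ chi^2(2); p-value = 0.716606.
Step 6: alpha = 0.1. fail to reject H0.

H = 0.6665, df = 2, p = 0.716606, fail to reject H0.


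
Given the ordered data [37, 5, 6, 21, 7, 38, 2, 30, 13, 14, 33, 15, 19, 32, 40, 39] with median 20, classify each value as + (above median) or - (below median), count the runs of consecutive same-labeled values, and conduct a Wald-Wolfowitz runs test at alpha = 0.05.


Step 1: Compute median = 20; label A = above, B = below.
Labels in order: ABBABABABBABBAAA  (n_A = 8, n_B = 8)
Step 2: Count runs R = 11.
Step 3: Under H0 (random ordering), E[R] = 2*n_A*n_B/(n_A+n_B) + 1 = 2*8*8/16 + 1 = 9.0000.
        Var[R] = 2*n_A*n_B*(2*n_A*n_B - n_A - n_B) / ((n_A+n_B)^2 * (n_A+n_B-1)) = 14336/3840 = 3.7333.
        SD[R] = 1.9322.
Step 4: Continuity-corrected z = (R - 0.5 - E[R]) / SD[R] = (11 - 0.5 - 9.0000) / 1.9322 = 0.7763.
Step 5: Two-sided p-value via normal approximation = 2*(1 - Phi(|z|)) = 0.437558.
Step 6: alpha = 0.05. fail to reject H0.

R = 11, z = 0.7763, p = 0.437558, fail to reject H0.


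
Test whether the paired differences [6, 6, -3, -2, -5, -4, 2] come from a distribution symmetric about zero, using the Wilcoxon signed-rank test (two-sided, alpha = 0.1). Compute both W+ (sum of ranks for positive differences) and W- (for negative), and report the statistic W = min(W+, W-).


Step 1: Drop any zero differences (none here) and take |d_i|.
|d| = [6, 6, 3, 2, 5, 4, 2]
Step 2: Midrank |d_i| (ties get averaged ranks).
ranks: |6|->6.5, |6|->6.5, |3|->3, |2|->1.5, |5|->5, |4|->4, |2|->1.5
Step 3: Attach original signs; sum ranks with positive sign and with negative sign.
W+ = 6.5 + 6.5 + 1.5 = 14.5
W- = 3 + 1.5 + 5 + 4 = 13.5
(Check: W+ + W- = 28 should equal n(n+1)/2 = 28.)
Step 4: Test statistic W = min(W+, W-) = 13.5.
Step 5: Ties in |d|, so use the tie-corrected normal approximation.
        E[W] = n(n+1)/4 = 7*8/4 = 14.
        Tie groups: |d|=2 (t=2), |d|=6 (t=2); sum(t^3 - t) = 12.
        Var[W] = n(n+1)(2n+1)/24 - sum(t^3-t)/48 = 840/24 - 12/48 = 34.75.
        z = (W - E[W]) / sqrt(Var[W]) = (13.5 - 14) / 5.8949 = -0.0848.
        Two-sided p = 2*Phi(z) = 0.932405.
Step 6: alpha = 0.1. fail to reject H0.

W+ = 14.5, W- = 13.5, W = min = 13.5, p = 0.932405, fail to reject H0.


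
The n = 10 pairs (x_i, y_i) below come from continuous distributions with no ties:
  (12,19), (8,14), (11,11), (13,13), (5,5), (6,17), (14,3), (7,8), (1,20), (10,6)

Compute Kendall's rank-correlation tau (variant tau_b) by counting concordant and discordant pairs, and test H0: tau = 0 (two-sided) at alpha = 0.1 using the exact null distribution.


Step 1: Enumerate the 45 unordered pairs (i,j) with i<j and classify each by sign(x_j-x_i) * sign(y_j-y_i).
  (1,2):dx=-4,dy=-5->C; (1,3):dx=-1,dy=-8->C; (1,4):dx=+1,dy=-6->D; (1,5):dx=-7,dy=-14->C
  (1,6):dx=-6,dy=-2->C; (1,7):dx=+2,dy=-16->D; (1,8):dx=-5,dy=-11->C; (1,9):dx=-11,dy=+1->D
  (1,10):dx=-2,dy=-13->C; (2,3):dx=+3,dy=-3->D; (2,4):dx=+5,dy=-1->D; (2,5):dx=-3,dy=-9->C
  (2,6):dx=-2,dy=+3->D; (2,7):dx=+6,dy=-11->D; (2,8):dx=-1,dy=-6->C; (2,9):dx=-7,dy=+6->D
  (2,10):dx=+2,dy=-8->D; (3,4):dx=+2,dy=+2->C; (3,5):dx=-6,dy=-6->C; (3,6):dx=-5,dy=+6->D
  (3,7):dx=+3,dy=-8->D; (3,8):dx=-4,dy=-3->C; (3,9):dx=-10,dy=+9->D; (3,10):dx=-1,dy=-5->C
  (4,5):dx=-8,dy=-8->C; (4,6):dx=-7,dy=+4->D; (4,7):dx=+1,dy=-10->D; (4,8):dx=-6,dy=-5->C
  (4,9):dx=-12,dy=+7->D; (4,10):dx=-3,dy=-7->C; (5,6):dx=+1,dy=+12->C; (5,7):dx=+9,dy=-2->D
  (5,8):dx=+2,dy=+3->C; (5,9):dx=-4,dy=+15->D; (5,10):dx=+5,dy=+1->C; (6,7):dx=+8,dy=-14->D
  (6,8):dx=+1,dy=-9->D; (6,9):dx=-5,dy=+3->D; (6,10):dx=+4,dy=-11->D; (7,8):dx=-7,dy=+5->D
  (7,9):dx=-13,dy=+17->D; (7,10):dx=-4,dy=+3->D; (8,9):dx=-6,dy=+12->D; (8,10):dx=+3,dy=-2->D
  (9,10):dx=+9,dy=-14->D
Step 2: C = 18, D = 27, total pairs = 45.
Step 3: tau = (C - D)/(n(n-1)/2) = (18 - 27)/45 = -0.200000.
Step 4: Exact two-sided p-value (enumerate n! = 3628800 permutations of y under H0): p = 0.484313.
Step 5: alpha = 0.1. fail to reject H0.

tau_b = -0.2000 (C=18, D=27), p = 0.484313, fail to reject H0.


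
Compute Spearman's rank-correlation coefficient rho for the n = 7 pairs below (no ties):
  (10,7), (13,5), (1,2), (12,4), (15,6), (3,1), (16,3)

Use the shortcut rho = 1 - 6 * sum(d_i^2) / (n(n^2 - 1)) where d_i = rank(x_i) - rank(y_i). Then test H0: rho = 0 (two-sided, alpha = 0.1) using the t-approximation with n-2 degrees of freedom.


Step 1: Rank x and y separately (midranks; no ties here).
rank(x): 10->3, 13->5, 1->1, 12->4, 15->6, 3->2, 16->7
rank(y): 7->7, 5->5, 2->2, 4->4, 6->6, 1->1, 3->3
Step 2: d_i = R_x(i) - R_y(i); compute d_i^2.
  (3-7)^2=16, (5-5)^2=0, (1-2)^2=1, (4-4)^2=0, (6-6)^2=0, (2-1)^2=1, (7-3)^2=16
sum(d^2) = 34.
Step 3: rho = 1 - 6*34 / (7*(7^2 - 1)) = 1 - 204/336 = 0.392857.
Step 4: Under H0, t = rho * sqrt((n-2)/(1-rho^2)) = 0.9553 ~ t(5).
Step 5: Two-sided p-value from the t-distribution with 5 df = 0.383317.
Step 6: alpha = 0.1. fail to reject H0.

rho = 0.3929, p = 0.383317, fail to reject H0 at alpha = 0.1.


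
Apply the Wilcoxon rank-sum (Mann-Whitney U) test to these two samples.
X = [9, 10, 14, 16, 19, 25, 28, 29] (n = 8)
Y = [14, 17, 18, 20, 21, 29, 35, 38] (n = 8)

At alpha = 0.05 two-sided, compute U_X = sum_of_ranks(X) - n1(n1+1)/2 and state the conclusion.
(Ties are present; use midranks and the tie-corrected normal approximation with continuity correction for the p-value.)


Step 1: Combine and sort all 16 observations; assign midranks.
sorted (value, group): (9,X), (10,X), (14,X), (14,Y), (16,X), (17,Y), (18,Y), (19,X), (20,Y), (21,Y), (25,X), (28,X), (29,X), (29,Y), (35,Y), (38,Y)
ranks: 9->1, 10->2, 14->3.5, 14->3.5, 16->5, 17->6, 18->7, 19->8, 20->9, 21->10, 25->11, 28->12, 29->13.5, 29->13.5, 35->15, 38->16
Step 2: Rank sum for X: R1 = 1 + 2 + 3.5 + 5 + 8 + 11 + 12 + 13.5 = 56.
Step 3: U_X = R1 - n1(n1+1)/2 = 56 - 8*9/2 = 56 - 36 = 20.
       U_Y = n1*n2 - U_X = 64 - 20 = 44.
Step 4: Ties are present, so use the tie-corrected normal approximation (with continuity correction) for the p-value.
Step 5: p-value = 0.226463; compare to alpha = 0.05. fail to reject H0.

U_X = 20, p = 0.226463, fail to reject H0 at alpha = 0.05.


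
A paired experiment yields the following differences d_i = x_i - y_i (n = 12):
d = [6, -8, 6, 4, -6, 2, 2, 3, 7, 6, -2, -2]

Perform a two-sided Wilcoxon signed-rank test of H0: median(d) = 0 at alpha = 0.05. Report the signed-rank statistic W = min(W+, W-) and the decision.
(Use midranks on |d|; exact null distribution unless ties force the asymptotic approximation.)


Step 1: Drop any zero differences (none here) and take |d_i|.
|d| = [6, 8, 6, 4, 6, 2, 2, 3, 7, 6, 2, 2]
Step 2: Midrank |d_i| (ties get averaged ranks).
ranks: |6|->8.5, |8|->12, |6|->8.5, |4|->6, |6|->8.5, |2|->2.5, |2|->2.5, |3|->5, |7|->11, |6|->8.5, |2|->2.5, |2|->2.5
Step 3: Attach original signs; sum ranks with positive sign and with negative sign.
W+ = 8.5 + 8.5 + 6 + 2.5 + 2.5 + 5 + 11 + 8.5 = 52.5
W- = 12 + 8.5 + 2.5 + 2.5 = 25.5
(Check: W+ + W- = 78 should equal n(n+1)/2 = 78.)
Step 4: Test statistic W = min(W+, W-) = 25.5.
Step 5: Ties in |d|, so use the tie-corrected normal approximation.
        E[W] = n(n+1)/4 = 12*13/4 = 39.
        Tie groups: |d|=2 (t=4), |d|=6 (t=4); sum(t^3 - t) = 120.
        Var[W] = n(n+1)(2n+1)/24 - sum(t^3-t)/48 = 3900/24 - 120/48 = 160.
        z = (W - E[W]) / sqrt(Var[W]) = (25.5 - 39) / 12.6491 = -1.0673.
        Two-sided p = 2*Phi(z) = 0.285851.
Step 6: alpha = 0.05. fail to reject H0.

W+ = 52.5, W- = 25.5, W = min = 25.5, p = 0.285851, fail to reject H0.


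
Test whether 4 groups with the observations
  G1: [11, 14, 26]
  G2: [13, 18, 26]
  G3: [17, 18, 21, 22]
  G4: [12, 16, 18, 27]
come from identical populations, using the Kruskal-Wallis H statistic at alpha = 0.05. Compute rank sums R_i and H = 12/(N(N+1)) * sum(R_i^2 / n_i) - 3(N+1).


Step 1: Combine all N = 14 observations and assign midranks.
sorted (value, group, rank): (11,G1,1), (12,G4,2), (13,G2,3), (14,G1,4), (16,G4,5), (17,G3,6), (18,G2,8), (18,G3,8), (18,G4,8), (21,G3,10), (22,G3,11), (26,G1,12.5), (26,G2,12.5), (27,G4,14)
Step 2: Sum ranks within each group.
R_1 = 17.5 (n_1 = 3)
R_2 = 23.5 (n_2 = 3)
R_3 = 35 (n_3 = 4)
R_4 = 29 (n_4 = 4)
Step 3: H = 12/(N(N+1)) * sum(R_i^2/n_i) - 3(N+1)
     = 12/(14*15) * (17.5^2/3 + 23.5^2/3 + 35^2/4 + 29^2/4) - 3*15
     = 0.057143 * 802.667 - 45
     = 0.866667.
Step 4: Ties present; correction factor C = 1 - 30/(14^3 - 14) = 0.989011. Corrected H = 0.866667 / 0.989011 = 0.876296.
Step 5: Under H0, H ~ chi^2(3); p-value = 0.831144.
Step 6: alpha = 0.05. fail to reject H0.

H = 0.8763, df = 3, p = 0.831144, fail to reject H0.


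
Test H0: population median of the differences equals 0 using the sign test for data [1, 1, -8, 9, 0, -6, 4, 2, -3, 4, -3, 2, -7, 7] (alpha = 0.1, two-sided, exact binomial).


Step 1: Discard zero differences. Original n = 14; n_eff = number of nonzero differences = 13.
Nonzero differences (with sign): +1, +1, -8, +9, -6, +4, +2, -3, +4, -3, +2, -7, +7
Step 2: Count signs: positive = 8, negative = 5.
Step 3: Under H0: P(positive) = 0.5, so the number of positives S ~ Bin(13, 0.5).
Step 4: Two-sided exact p-value = sum of Bin(13,0.5) probabilities at or below the observed probability = 0.581055.
Step 5: alpha = 0.1. fail to reject H0.

n_eff = 13, pos = 8, neg = 5, p = 0.581055, fail to reject H0.


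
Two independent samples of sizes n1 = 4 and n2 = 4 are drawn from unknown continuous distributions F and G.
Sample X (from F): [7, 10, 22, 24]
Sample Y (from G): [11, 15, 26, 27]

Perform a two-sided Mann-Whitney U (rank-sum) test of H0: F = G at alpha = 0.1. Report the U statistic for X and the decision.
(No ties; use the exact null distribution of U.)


Step 1: Combine and sort all 8 observations; assign midranks.
sorted (value, group): (7,X), (10,X), (11,Y), (15,Y), (22,X), (24,X), (26,Y), (27,Y)
ranks: 7->1, 10->2, 11->3, 15->4, 22->5, 24->6, 26->7, 27->8
Step 2: Rank sum for X: R1 = 1 + 2 + 5 + 6 = 14.
Step 3: U_X = R1 - n1(n1+1)/2 = 14 - 4*5/2 = 14 - 10 = 4.
       U_Y = n1*n2 - U_X = 16 - 4 = 12.
Step 4: No ties, so the exact null distribution of U (based on enumerating the C(8,4) = 70 equally likely rank assignments) gives the two-sided p-value.
Step 5: p-value = 0.342857; compare to alpha = 0.1. fail to reject H0.

U_X = 4, p = 0.342857, fail to reject H0 at alpha = 0.1.


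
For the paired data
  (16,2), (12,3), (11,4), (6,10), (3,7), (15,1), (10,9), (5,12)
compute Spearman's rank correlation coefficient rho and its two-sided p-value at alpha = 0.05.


Step 1: Rank x and y separately (midranks; no ties here).
rank(x): 16->8, 12->6, 11->5, 6->3, 3->1, 15->7, 10->4, 5->2
rank(y): 2->2, 3->3, 4->4, 10->7, 7->5, 1->1, 9->6, 12->8
Step 2: d_i = R_x(i) - R_y(i); compute d_i^2.
  (8-2)^2=36, (6-3)^2=9, (5-4)^2=1, (3-7)^2=16, (1-5)^2=16, (7-1)^2=36, (4-6)^2=4, (2-8)^2=36
sum(d^2) = 154.
Step 3: rho = 1 - 6*154 / (8*(8^2 - 1)) = 1 - 924/504 = -0.833333.
Step 4: Under H0, t = rho * sqrt((n-2)/(1-rho^2)) = -3.6927 ~ t(6).
Step 5: Two-sided p-value from the t-distribution with 6 df = 0.010176.
Step 6: alpha = 0.05. reject H0.

rho = -0.8333, p = 0.010176, reject H0 at alpha = 0.05.


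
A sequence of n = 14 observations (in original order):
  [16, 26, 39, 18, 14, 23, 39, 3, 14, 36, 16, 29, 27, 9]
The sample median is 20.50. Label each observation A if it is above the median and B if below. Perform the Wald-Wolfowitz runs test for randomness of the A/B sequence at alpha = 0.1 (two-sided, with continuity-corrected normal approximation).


Step 1: Compute median = 20.50; label A = above, B = below.
Labels in order: BAABBAABBABAAB  (n_A = 7, n_B = 7)
Step 2: Count runs R = 9.
Step 3: Under H0 (random ordering), E[R] = 2*n_A*n_B/(n_A+n_B) + 1 = 2*7*7/14 + 1 = 8.0000.
        Var[R] = 2*n_A*n_B*(2*n_A*n_B - n_A - n_B) / ((n_A+n_B)^2 * (n_A+n_B-1)) = 8232/2548 = 3.2308.
        SD[R] = 1.7974.
Step 4: Continuity-corrected z = (R - 0.5 - E[R]) / SD[R] = (9 - 0.5 - 8.0000) / 1.7974 = 0.2782.
Step 5: Two-sided p-value via normal approximation = 2*(1 - Phi(|z|)) = 0.780879.
Step 6: alpha = 0.1. fail to reject H0.

R = 9, z = 0.2782, p = 0.780879, fail to reject H0.


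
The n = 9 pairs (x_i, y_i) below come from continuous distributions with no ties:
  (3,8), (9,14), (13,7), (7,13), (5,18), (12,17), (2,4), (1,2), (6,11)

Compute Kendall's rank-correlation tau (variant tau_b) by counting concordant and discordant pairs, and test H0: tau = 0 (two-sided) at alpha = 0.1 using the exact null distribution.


Step 1: Enumerate the 36 unordered pairs (i,j) with i<j and classify each by sign(x_j-x_i) * sign(y_j-y_i).
  (1,2):dx=+6,dy=+6->C; (1,3):dx=+10,dy=-1->D; (1,4):dx=+4,dy=+5->C; (1,5):dx=+2,dy=+10->C
  (1,6):dx=+9,dy=+9->C; (1,7):dx=-1,dy=-4->C; (1,8):dx=-2,dy=-6->C; (1,9):dx=+3,dy=+3->C
  (2,3):dx=+4,dy=-7->D; (2,4):dx=-2,dy=-1->C; (2,5):dx=-4,dy=+4->D; (2,6):dx=+3,dy=+3->C
  (2,7):dx=-7,dy=-10->C; (2,8):dx=-8,dy=-12->C; (2,9):dx=-3,dy=-3->C; (3,4):dx=-6,dy=+6->D
  (3,5):dx=-8,dy=+11->D; (3,6):dx=-1,dy=+10->D; (3,7):dx=-11,dy=-3->C; (3,8):dx=-12,dy=-5->C
  (3,9):dx=-7,dy=+4->D; (4,5):dx=-2,dy=+5->D; (4,6):dx=+5,dy=+4->C; (4,7):dx=-5,dy=-9->C
  (4,8):dx=-6,dy=-11->C; (4,9):dx=-1,dy=-2->C; (5,6):dx=+7,dy=-1->D; (5,7):dx=-3,dy=-14->C
  (5,8):dx=-4,dy=-16->C; (5,9):dx=+1,dy=-7->D; (6,7):dx=-10,dy=-13->C; (6,8):dx=-11,dy=-15->C
  (6,9):dx=-6,dy=-6->C; (7,8):dx=-1,dy=-2->C; (7,9):dx=+4,dy=+7->C; (8,9):dx=+5,dy=+9->C
Step 2: C = 26, D = 10, total pairs = 36.
Step 3: tau = (C - D)/(n(n-1)/2) = (26 - 10)/36 = 0.444444.
Step 4: Exact two-sided p-value (enumerate n! = 362880 permutations of y under H0): p = 0.119439.
Step 5: alpha = 0.1. fail to reject H0.

tau_b = 0.4444 (C=26, D=10), p = 0.119439, fail to reject H0.


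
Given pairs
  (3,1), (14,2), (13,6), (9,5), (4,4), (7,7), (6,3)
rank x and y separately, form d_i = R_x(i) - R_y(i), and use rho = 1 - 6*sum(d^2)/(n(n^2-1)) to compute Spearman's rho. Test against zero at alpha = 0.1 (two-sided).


Step 1: Rank x and y separately (midranks; no ties here).
rank(x): 3->1, 14->7, 13->6, 9->5, 4->2, 7->4, 6->3
rank(y): 1->1, 2->2, 6->6, 5->5, 4->4, 7->7, 3->3
Step 2: d_i = R_x(i) - R_y(i); compute d_i^2.
  (1-1)^2=0, (7-2)^2=25, (6-6)^2=0, (5-5)^2=0, (2-4)^2=4, (4-7)^2=9, (3-3)^2=0
sum(d^2) = 38.
Step 3: rho = 1 - 6*38 / (7*(7^2 - 1)) = 1 - 228/336 = 0.321429.
Step 4: Under H0, t = rho * sqrt((n-2)/(1-rho^2)) = 0.7590 ~ t(5).
Step 5: Two-sided p-value from the t-distribution with 5 df = 0.482072.
Step 6: alpha = 0.1. fail to reject H0.

rho = 0.3214, p = 0.482072, fail to reject H0 at alpha = 0.1.


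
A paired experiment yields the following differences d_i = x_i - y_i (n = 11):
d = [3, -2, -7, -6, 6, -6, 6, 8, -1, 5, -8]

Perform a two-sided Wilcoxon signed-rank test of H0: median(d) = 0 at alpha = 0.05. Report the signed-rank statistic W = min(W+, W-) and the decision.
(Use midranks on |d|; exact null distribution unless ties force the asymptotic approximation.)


Step 1: Drop any zero differences (none here) and take |d_i|.
|d| = [3, 2, 7, 6, 6, 6, 6, 8, 1, 5, 8]
Step 2: Midrank |d_i| (ties get averaged ranks).
ranks: |3|->3, |2|->2, |7|->9, |6|->6.5, |6|->6.5, |6|->6.5, |6|->6.5, |8|->10.5, |1|->1, |5|->4, |8|->10.5
Step 3: Attach original signs; sum ranks with positive sign and with negative sign.
W+ = 3 + 6.5 + 6.5 + 10.5 + 4 = 30.5
W- = 2 + 9 + 6.5 + 6.5 + 1 + 10.5 = 35.5
(Check: W+ + W- = 66 should equal n(n+1)/2 = 66.)
Step 4: Test statistic W = min(W+, W-) = 30.5.
Step 5: Ties in |d|, so use the tie-corrected normal approximation.
        E[W] = n(n+1)/4 = 11*12/4 = 33.
        Tie groups: |d|=6 (t=4), |d|=8 (t=2); sum(t^3 - t) = 66.
        Var[W] = n(n+1)(2n+1)/24 - sum(t^3-t)/48 = 3036/24 - 66/48 = 125.125.
        z = (W - E[W]) / sqrt(Var[W]) = (30.5 - 33) / 11.1859 = -0.2235.
        Two-sided p = 2*Phi(z) = 0.823150.
Step 6: alpha = 0.05. fail to reject H0.

W+ = 30.5, W- = 35.5, W = min = 30.5, p = 0.823150, fail to reject H0.


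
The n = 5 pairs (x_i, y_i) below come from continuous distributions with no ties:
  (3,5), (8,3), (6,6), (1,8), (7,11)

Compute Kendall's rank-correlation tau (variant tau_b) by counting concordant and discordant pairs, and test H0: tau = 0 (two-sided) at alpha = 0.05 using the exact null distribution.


Step 1: Enumerate the 10 unordered pairs (i,j) with i<j and classify each by sign(x_j-x_i) * sign(y_j-y_i).
  (1,2):dx=+5,dy=-2->D; (1,3):dx=+3,dy=+1->C; (1,4):dx=-2,dy=+3->D; (1,5):dx=+4,dy=+6->C
  (2,3):dx=-2,dy=+3->D; (2,4):dx=-7,dy=+5->D; (2,5):dx=-1,dy=+8->D; (3,4):dx=-5,dy=+2->D
  (3,5):dx=+1,dy=+5->C; (4,5):dx=+6,dy=+3->C
Step 2: C = 4, D = 6, total pairs = 10.
Step 3: tau = (C - D)/(n(n-1)/2) = (4 - 6)/10 = -0.200000.
Step 4: Exact two-sided p-value (enumerate n! = 120 permutations of y under H0): p = 0.816667.
Step 5: alpha = 0.05. fail to reject H0.

tau_b = -0.2000 (C=4, D=6), p = 0.816667, fail to reject H0.


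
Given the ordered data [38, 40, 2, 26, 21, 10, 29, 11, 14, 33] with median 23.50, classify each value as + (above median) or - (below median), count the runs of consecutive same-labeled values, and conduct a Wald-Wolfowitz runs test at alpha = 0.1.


Step 1: Compute median = 23.50; label A = above, B = below.
Labels in order: AABABBABBA  (n_A = 5, n_B = 5)
Step 2: Count runs R = 7.
Step 3: Under H0 (random ordering), E[R] = 2*n_A*n_B/(n_A+n_B) + 1 = 2*5*5/10 + 1 = 6.0000.
        Var[R] = 2*n_A*n_B*(2*n_A*n_B - n_A - n_B) / ((n_A+n_B)^2 * (n_A+n_B-1)) = 2000/900 = 2.2222.
        SD[R] = 1.4907.
Step 4: Continuity-corrected z = (R - 0.5 - E[R]) / SD[R] = (7 - 0.5 - 6.0000) / 1.4907 = 0.3354.
Step 5: Two-sided p-value via normal approximation = 2*(1 - Phi(|z|)) = 0.737316.
Step 6: alpha = 0.1. fail to reject H0.

R = 7, z = 0.3354, p = 0.737316, fail to reject H0.


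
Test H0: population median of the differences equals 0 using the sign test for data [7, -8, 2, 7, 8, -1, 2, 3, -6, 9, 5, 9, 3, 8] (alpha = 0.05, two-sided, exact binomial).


Step 1: Discard zero differences. Original n = 14; n_eff = number of nonzero differences = 14.
Nonzero differences (with sign): +7, -8, +2, +7, +8, -1, +2, +3, -6, +9, +5, +9, +3, +8
Step 2: Count signs: positive = 11, negative = 3.
Step 3: Under H0: P(positive) = 0.5, so the number of positives S ~ Bin(14, 0.5).
Step 4: Two-sided exact p-value = sum of Bin(14,0.5) probabilities at or below the observed probability = 0.057373.
Step 5: alpha = 0.05. fail to reject H0.

n_eff = 14, pos = 11, neg = 3, p = 0.057373, fail to reject H0.


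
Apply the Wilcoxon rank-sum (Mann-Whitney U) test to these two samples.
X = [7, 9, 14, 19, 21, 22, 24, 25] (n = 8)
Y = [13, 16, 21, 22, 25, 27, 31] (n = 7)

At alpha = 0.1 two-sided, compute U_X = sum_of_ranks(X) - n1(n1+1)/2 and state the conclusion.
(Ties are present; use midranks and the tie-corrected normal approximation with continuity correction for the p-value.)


Step 1: Combine and sort all 15 observations; assign midranks.
sorted (value, group): (7,X), (9,X), (13,Y), (14,X), (16,Y), (19,X), (21,X), (21,Y), (22,X), (22,Y), (24,X), (25,X), (25,Y), (27,Y), (31,Y)
ranks: 7->1, 9->2, 13->3, 14->4, 16->5, 19->6, 21->7.5, 21->7.5, 22->9.5, 22->9.5, 24->11, 25->12.5, 25->12.5, 27->14, 31->15
Step 2: Rank sum for X: R1 = 1 + 2 + 4 + 6 + 7.5 + 9.5 + 11 + 12.5 = 53.5.
Step 3: U_X = R1 - n1(n1+1)/2 = 53.5 - 8*9/2 = 53.5 - 36 = 17.5.
       U_Y = n1*n2 - U_X = 56 - 17.5 = 38.5.
Step 4: Ties are present, so use the tie-corrected normal approximation (with continuity correction) for the p-value.
Step 5: p-value = 0.245891; compare to alpha = 0.1. fail to reject H0.

U_X = 17.5, p = 0.245891, fail to reject H0 at alpha = 0.1.


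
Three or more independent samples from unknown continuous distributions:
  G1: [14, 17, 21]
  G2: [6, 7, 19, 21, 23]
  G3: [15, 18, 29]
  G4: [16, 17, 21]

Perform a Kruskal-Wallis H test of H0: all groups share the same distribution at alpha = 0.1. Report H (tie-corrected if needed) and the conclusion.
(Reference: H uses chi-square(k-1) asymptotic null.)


Step 1: Combine all N = 14 observations and assign midranks.
sorted (value, group, rank): (6,G2,1), (7,G2,2), (14,G1,3), (15,G3,4), (16,G4,5), (17,G1,6.5), (17,G4,6.5), (18,G3,8), (19,G2,9), (21,G1,11), (21,G2,11), (21,G4,11), (23,G2,13), (29,G3,14)
Step 2: Sum ranks within each group.
R_1 = 20.5 (n_1 = 3)
R_2 = 36 (n_2 = 5)
R_3 = 26 (n_3 = 3)
R_4 = 22.5 (n_4 = 3)
Step 3: H = 12/(N(N+1)) * sum(R_i^2/n_i) - 3(N+1)
     = 12/(14*15) * (20.5^2/3 + 36^2/5 + 26^2/3 + 22.5^2/3) - 3*15
     = 0.057143 * 793.367 - 45
     = 0.335238.
Step 4: Ties present; correction factor C = 1 - 30/(14^3 - 14) = 0.989011. Corrected H = 0.335238 / 0.989011 = 0.338963.
Step 5: Under H0, H ~ chi^2(3); p-value = 0.952541.
Step 6: alpha = 0.1. fail to reject H0.

H = 0.3390, df = 3, p = 0.952541, fail to reject H0.


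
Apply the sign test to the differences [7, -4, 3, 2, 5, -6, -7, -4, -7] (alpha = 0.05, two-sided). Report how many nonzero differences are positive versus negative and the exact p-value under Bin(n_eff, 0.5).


Step 1: Discard zero differences. Original n = 9; n_eff = number of nonzero differences = 9.
Nonzero differences (with sign): +7, -4, +3, +2, +5, -6, -7, -4, -7
Step 2: Count signs: positive = 4, negative = 5.
Step 3: Under H0: P(positive) = 0.5, so the number of positives S ~ Bin(9, 0.5).
Step 4: Two-sided exact p-value = sum of Bin(9,0.5) probabilities at or below the observed probability = 1.000000.
Step 5: alpha = 0.05. fail to reject H0.

n_eff = 9, pos = 4, neg = 5, p = 1.000000, fail to reject H0.


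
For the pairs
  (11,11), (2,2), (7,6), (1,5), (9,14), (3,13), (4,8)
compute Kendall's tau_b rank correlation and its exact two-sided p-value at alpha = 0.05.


Step 1: Enumerate the 21 unordered pairs (i,j) with i<j and classify each by sign(x_j-x_i) * sign(y_j-y_i).
  (1,2):dx=-9,dy=-9->C; (1,3):dx=-4,dy=-5->C; (1,4):dx=-10,dy=-6->C; (1,5):dx=-2,dy=+3->D
  (1,6):dx=-8,dy=+2->D; (1,7):dx=-7,dy=-3->C; (2,3):dx=+5,dy=+4->C; (2,4):dx=-1,dy=+3->D
  (2,5):dx=+7,dy=+12->C; (2,6):dx=+1,dy=+11->C; (2,7):dx=+2,dy=+6->C; (3,4):dx=-6,dy=-1->C
  (3,5):dx=+2,dy=+8->C; (3,6):dx=-4,dy=+7->D; (3,7):dx=-3,dy=+2->D; (4,5):dx=+8,dy=+9->C
  (4,6):dx=+2,dy=+8->C; (4,7):dx=+3,dy=+3->C; (5,6):dx=-6,dy=-1->C; (5,7):dx=-5,dy=-6->C
  (6,7):dx=+1,dy=-5->D
Step 2: C = 15, D = 6, total pairs = 21.
Step 3: tau = (C - D)/(n(n-1)/2) = (15 - 6)/21 = 0.428571.
Step 4: Exact two-sided p-value (enumerate n! = 5040 permutations of y under H0): p = 0.238889.
Step 5: alpha = 0.05. fail to reject H0.

tau_b = 0.4286 (C=15, D=6), p = 0.238889, fail to reject H0.


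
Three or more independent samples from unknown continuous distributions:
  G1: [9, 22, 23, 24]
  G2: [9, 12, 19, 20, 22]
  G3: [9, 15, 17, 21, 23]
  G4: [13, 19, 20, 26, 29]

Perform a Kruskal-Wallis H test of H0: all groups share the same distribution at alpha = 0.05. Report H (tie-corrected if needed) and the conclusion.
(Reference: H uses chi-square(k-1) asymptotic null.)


Step 1: Combine all N = 19 observations and assign midranks.
sorted (value, group, rank): (9,G1,2), (9,G2,2), (9,G3,2), (12,G2,4), (13,G4,5), (15,G3,6), (17,G3,7), (19,G2,8.5), (19,G4,8.5), (20,G2,10.5), (20,G4,10.5), (21,G3,12), (22,G1,13.5), (22,G2,13.5), (23,G1,15.5), (23,G3,15.5), (24,G1,17), (26,G4,18), (29,G4,19)
Step 2: Sum ranks within each group.
R_1 = 48 (n_1 = 4)
R_2 = 38.5 (n_2 = 5)
R_3 = 42.5 (n_3 = 5)
R_4 = 61 (n_4 = 5)
Step 3: H = 12/(N(N+1)) * sum(R_i^2/n_i) - 3(N+1)
     = 12/(19*20) * (48^2/4 + 38.5^2/5 + 42.5^2/5 + 61^2/5) - 3*20
     = 0.031579 * 1977.9 - 60
     = 2.460000.
Step 4: Ties present; correction factor C = 1 - 48/(19^3 - 19) = 0.992982. Corrected H = 2.460000 / 0.992982 = 2.477385.
Step 5: Under H0, H ~ chi^2(3); p-value = 0.479392.
Step 6: alpha = 0.05. fail to reject H0.

H = 2.4774, df = 3, p = 0.479392, fail to reject H0.


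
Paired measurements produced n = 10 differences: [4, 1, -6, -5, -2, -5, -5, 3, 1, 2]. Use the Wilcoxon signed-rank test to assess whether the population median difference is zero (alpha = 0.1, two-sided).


Step 1: Drop any zero differences (none here) and take |d_i|.
|d| = [4, 1, 6, 5, 2, 5, 5, 3, 1, 2]
Step 2: Midrank |d_i| (ties get averaged ranks).
ranks: |4|->6, |1|->1.5, |6|->10, |5|->8, |2|->3.5, |5|->8, |5|->8, |3|->5, |1|->1.5, |2|->3.5
Step 3: Attach original signs; sum ranks with positive sign and with negative sign.
W+ = 6 + 1.5 + 5 + 1.5 + 3.5 = 17.5
W- = 10 + 8 + 3.5 + 8 + 8 = 37.5
(Check: W+ + W- = 55 should equal n(n+1)/2 = 55.)
Step 4: Test statistic W = min(W+, W-) = 17.5.
Step 5: Ties in |d|, so use the tie-corrected normal approximation.
        E[W] = n(n+1)/4 = 10*11/4 = 27.5.
        Tie groups: |d|=1 (t=2), |d|=2 (t=2), |d|=5 (t=3); sum(t^3 - t) = 36.
        Var[W] = n(n+1)(2n+1)/24 - sum(t^3-t)/48 = 2310/24 - 36/48 = 95.5.
        z = (W - E[W]) / sqrt(Var[W]) = (17.5 - 27.5) / 9.7724 = -1.0233.
        Two-sided p = 2*Phi(z) = 0.306171.
Step 6: alpha = 0.1. fail to reject H0.

W+ = 17.5, W- = 37.5, W = min = 17.5, p = 0.306171, fail to reject H0.


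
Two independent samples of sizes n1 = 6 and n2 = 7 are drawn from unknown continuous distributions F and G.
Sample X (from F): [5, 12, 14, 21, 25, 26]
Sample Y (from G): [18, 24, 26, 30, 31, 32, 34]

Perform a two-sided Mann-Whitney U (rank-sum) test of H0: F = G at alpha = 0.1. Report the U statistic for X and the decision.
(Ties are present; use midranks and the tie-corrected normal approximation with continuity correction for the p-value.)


Step 1: Combine and sort all 13 observations; assign midranks.
sorted (value, group): (5,X), (12,X), (14,X), (18,Y), (21,X), (24,Y), (25,X), (26,X), (26,Y), (30,Y), (31,Y), (32,Y), (34,Y)
ranks: 5->1, 12->2, 14->3, 18->4, 21->5, 24->6, 25->7, 26->8.5, 26->8.5, 30->10, 31->11, 32->12, 34->13
Step 2: Rank sum for X: R1 = 1 + 2 + 3 + 5 + 7 + 8.5 = 26.5.
Step 3: U_X = R1 - n1(n1+1)/2 = 26.5 - 6*7/2 = 26.5 - 21 = 5.5.
       U_Y = n1*n2 - U_X = 42 - 5.5 = 36.5.
Step 4: Ties are present, so use the tie-corrected normal approximation (with continuity correction) for the p-value.
Step 5: p-value = 0.031888; compare to alpha = 0.1. reject H0.

U_X = 5.5, p = 0.031888, reject H0 at alpha = 0.1.


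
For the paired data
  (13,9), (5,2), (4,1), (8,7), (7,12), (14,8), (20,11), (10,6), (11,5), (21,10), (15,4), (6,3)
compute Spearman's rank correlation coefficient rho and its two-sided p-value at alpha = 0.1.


Step 1: Rank x and y separately (midranks; no ties here).
rank(x): 13->8, 5->2, 4->1, 8->5, 7->4, 14->9, 20->11, 10->6, 11->7, 21->12, 15->10, 6->3
rank(y): 9->9, 2->2, 1->1, 7->7, 12->12, 8->8, 11->11, 6->6, 5->5, 10->10, 4->4, 3->3
Step 2: d_i = R_x(i) - R_y(i); compute d_i^2.
  (8-9)^2=1, (2-2)^2=0, (1-1)^2=0, (5-7)^2=4, (4-12)^2=64, (9-8)^2=1, (11-11)^2=0, (6-6)^2=0, (7-5)^2=4, (12-10)^2=4, (10-4)^2=36, (3-3)^2=0
sum(d^2) = 114.
Step 3: rho = 1 - 6*114 / (12*(12^2 - 1)) = 1 - 684/1716 = 0.601399.
Step 4: Under H0, t = rho * sqrt((n-2)/(1-rho^2)) = 2.3804 ~ t(10).
Step 5: Two-sided p-value from the t-distribution with 10 df = 0.038588.
Step 6: alpha = 0.1. reject H0.

rho = 0.6014, p = 0.038588, reject H0 at alpha = 0.1.


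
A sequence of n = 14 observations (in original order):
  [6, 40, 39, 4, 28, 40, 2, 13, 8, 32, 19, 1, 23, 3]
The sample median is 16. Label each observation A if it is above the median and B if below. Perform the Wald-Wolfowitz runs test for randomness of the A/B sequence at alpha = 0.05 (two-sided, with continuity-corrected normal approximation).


Step 1: Compute median = 16; label A = above, B = below.
Labels in order: BAABAABBBAABAB  (n_A = 7, n_B = 7)
Step 2: Count runs R = 9.
Step 3: Under H0 (random ordering), E[R] = 2*n_A*n_B/(n_A+n_B) + 1 = 2*7*7/14 + 1 = 8.0000.
        Var[R] = 2*n_A*n_B*(2*n_A*n_B - n_A - n_B) / ((n_A+n_B)^2 * (n_A+n_B-1)) = 8232/2548 = 3.2308.
        SD[R] = 1.7974.
Step 4: Continuity-corrected z = (R - 0.5 - E[R]) / SD[R] = (9 - 0.5 - 8.0000) / 1.7974 = 0.2782.
Step 5: Two-sided p-value via normal approximation = 2*(1 - Phi(|z|)) = 0.780879.
Step 6: alpha = 0.05. fail to reject H0.

R = 9, z = 0.2782, p = 0.780879, fail to reject H0.


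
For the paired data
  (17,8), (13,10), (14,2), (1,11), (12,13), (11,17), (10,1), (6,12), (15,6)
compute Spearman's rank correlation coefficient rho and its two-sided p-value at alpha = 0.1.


Step 1: Rank x and y separately (midranks; no ties here).
rank(x): 17->9, 13->6, 14->7, 1->1, 12->5, 11->4, 10->3, 6->2, 15->8
rank(y): 8->4, 10->5, 2->2, 11->6, 13->8, 17->9, 1->1, 12->7, 6->3
Step 2: d_i = R_x(i) - R_y(i); compute d_i^2.
  (9-4)^2=25, (6-5)^2=1, (7-2)^2=25, (1-6)^2=25, (5-8)^2=9, (4-9)^2=25, (3-1)^2=4, (2-7)^2=25, (8-3)^2=25
sum(d^2) = 164.
Step 3: rho = 1 - 6*164 / (9*(9^2 - 1)) = 1 - 984/720 = -0.366667.
Step 4: Under H0, t = rho * sqrt((n-2)/(1-rho^2)) = -1.0427 ~ t(7).
Step 5: Two-sided p-value from the t-distribution with 7 df = 0.331740.
Step 6: alpha = 0.1. fail to reject H0.

rho = -0.3667, p = 0.331740, fail to reject H0 at alpha = 0.1.


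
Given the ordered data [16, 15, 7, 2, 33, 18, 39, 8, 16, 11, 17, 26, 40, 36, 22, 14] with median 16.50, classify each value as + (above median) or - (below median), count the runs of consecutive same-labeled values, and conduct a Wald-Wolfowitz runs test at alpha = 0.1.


Step 1: Compute median = 16.50; label A = above, B = below.
Labels in order: BBBBAAABBBAAAAAB  (n_A = 8, n_B = 8)
Step 2: Count runs R = 5.
Step 3: Under H0 (random ordering), E[R] = 2*n_A*n_B/(n_A+n_B) + 1 = 2*8*8/16 + 1 = 9.0000.
        Var[R] = 2*n_A*n_B*(2*n_A*n_B - n_A - n_B) / ((n_A+n_B)^2 * (n_A+n_B-1)) = 14336/3840 = 3.7333.
        SD[R] = 1.9322.
Step 4: Continuity-corrected z = (R + 0.5 - E[R]) / SD[R] = (5 + 0.5 - 9.0000) / 1.9322 = -1.8114.
Step 5: Two-sided p-value via normal approximation = 2*(1 - Phi(|z|)) = 0.070076.
Step 6: alpha = 0.1. reject H0.

R = 5, z = -1.8114, p = 0.070076, reject H0.


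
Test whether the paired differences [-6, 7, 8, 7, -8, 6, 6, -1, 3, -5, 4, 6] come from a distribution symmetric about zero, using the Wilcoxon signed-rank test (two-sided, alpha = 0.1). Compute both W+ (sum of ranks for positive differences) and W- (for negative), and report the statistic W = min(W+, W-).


Step 1: Drop any zero differences (none here) and take |d_i|.
|d| = [6, 7, 8, 7, 8, 6, 6, 1, 3, 5, 4, 6]
Step 2: Midrank |d_i| (ties get averaged ranks).
ranks: |6|->6.5, |7|->9.5, |8|->11.5, |7|->9.5, |8|->11.5, |6|->6.5, |6|->6.5, |1|->1, |3|->2, |5|->4, |4|->3, |6|->6.5
Step 3: Attach original signs; sum ranks with positive sign and with negative sign.
W+ = 9.5 + 11.5 + 9.5 + 6.5 + 6.5 + 2 + 3 + 6.5 = 55
W- = 6.5 + 11.5 + 1 + 4 = 23
(Check: W+ + W- = 78 should equal n(n+1)/2 = 78.)
Step 4: Test statistic W = min(W+, W-) = 23.
Step 5: Ties in |d|, so use the tie-corrected normal approximation.
        E[W] = n(n+1)/4 = 12*13/4 = 39.
        Tie groups: |d|=6 (t=4), |d|=7 (t=2), |d|=8 (t=2); sum(t^3 - t) = 72.
        Var[W] = n(n+1)(2n+1)/24 - sum(t^3-t)/48 = 3900/24 - 72/48 = 161.
        z = (W - E[W]) / sqrt(Var[W]) = (23 - 39) / 12.6886 = -1.2610.
        Two-sided p = 2*Phi(z) = 0.207317.
Step 6: alpha = 0.1. fail to reject H0.

W+ = 55, W- = 23, W = min = 23, p = 0.207317, fail to reject H0.
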